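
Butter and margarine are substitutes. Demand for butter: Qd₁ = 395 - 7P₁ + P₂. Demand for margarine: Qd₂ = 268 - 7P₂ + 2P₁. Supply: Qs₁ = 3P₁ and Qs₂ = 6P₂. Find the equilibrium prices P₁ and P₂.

P₁ = 42.2109375, P₂ = 27.109375

Market 1: 395 - 7P₁ + P₂ = 3P₁ → 10P₁ - P₂ = 395.
Market 2: 13P₂ - 2P₁ = 268.
Eliminating P₂: 13×(1) + 1×(2) gives 128P₁ = 5403, so P₁ = 42.2109375.
Back-substitute into (2): P₂ = (268 + 2×42.2109375) / 13 = 27.109375.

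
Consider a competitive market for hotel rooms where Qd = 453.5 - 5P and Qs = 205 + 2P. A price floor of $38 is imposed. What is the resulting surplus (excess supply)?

Surplus = 17.5

Equilibrium price would be P* = 35.5, so the floor at 38 binds.
At P = 38: Qd = 263.5, Qs = 281.
Surplus = 281 − 263.5 = 17.5.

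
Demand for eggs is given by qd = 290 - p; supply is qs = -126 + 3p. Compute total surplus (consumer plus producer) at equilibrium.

Total surplus = 23064

Equilibrium: 290 - p = -126 + 3p gives p* = 104, q* = 186.
Demand choke price: p = 290; supply starts at p = 42.
CS = ½(290 − 104)(186) = 17298; PS = ½(104 − 42)(186) = 5766.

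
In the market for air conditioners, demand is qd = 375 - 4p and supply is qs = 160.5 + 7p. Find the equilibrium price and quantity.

p* = 19.5, q* = 297

Set qd = qs: 375 - 4p = 160.5 + 7p.
214.5 = 11p, so p* = 19.5.
q* = 375 − 4(19.5) = 297.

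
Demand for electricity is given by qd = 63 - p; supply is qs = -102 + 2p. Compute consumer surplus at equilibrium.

Equilibrium: 63 - p = -102 + 2p gives p* = 55, q* = 8.
Demand choke price (qd = 0): p = 63.
CS = ½(63 − 55)(8) = 32.

Consumer surplus = 32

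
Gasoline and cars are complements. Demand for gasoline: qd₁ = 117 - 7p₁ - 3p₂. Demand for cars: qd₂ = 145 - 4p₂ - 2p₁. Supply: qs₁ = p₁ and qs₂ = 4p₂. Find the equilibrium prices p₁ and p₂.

p₁ = 501/58, p₂ = 463/29

Market 1: 117 - 7p₁ - 3p₂ = p₁ → 8p₁ + 3p₂ = 117.
Market 2: 8p₂ + 2p₁ = 145.
Eliminating p₂: 8×(1) − 3×(2) gives 58p₁ = 501, so p₁ = 501/58.
Back-substitute into (2): p₂ = (145 − 2×501/58) / 8 = 463/29.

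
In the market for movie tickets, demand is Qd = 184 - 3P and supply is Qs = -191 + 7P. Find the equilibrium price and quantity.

P* = 37.5, Q* = 71.5

Set Qd = Qs: 184 - 3P = -191 + 7P.
375 = 10P, so P* = 37.5.
Q* = 184 − 3(37.5) = 71.5.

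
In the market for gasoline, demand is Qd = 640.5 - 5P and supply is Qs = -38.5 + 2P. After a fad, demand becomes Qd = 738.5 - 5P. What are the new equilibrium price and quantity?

Original equilibrium: P* = 97, Q* = 155.5.
New equilibrium: 738.5 - 5P = -38.5 + 2P, so 777 = 7P and P' = 111; Q' = 738.5 − 5(111) = 183.5.

P' = 111, Q' = 183.5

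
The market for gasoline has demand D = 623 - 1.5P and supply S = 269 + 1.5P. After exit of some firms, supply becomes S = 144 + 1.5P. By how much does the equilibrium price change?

Original equilibrium: P* = 118, Q* = 446.
New equilibrium: 623 - 1.5P = 144 + 1.5P, so 479 = 3P and P' = 479/3; Q' = 623 − 1.5(479/3) = 383.5.
Change in price: 479/3 − 118 = 125/3.

ΔP = 125/3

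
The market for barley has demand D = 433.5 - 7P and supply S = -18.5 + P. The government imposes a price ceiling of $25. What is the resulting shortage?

Equilibrium price would be P* = 56.5, so the ceiling at 25 binds.
At P = 25: D = 433.5 − 7(25) = 258.5, S = -18.5 + 1(25) = 6.5.
Shortage = 258.5 − 6.5 = 252.

Shortage = 252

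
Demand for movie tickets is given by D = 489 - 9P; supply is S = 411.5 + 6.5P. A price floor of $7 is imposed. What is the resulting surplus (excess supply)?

Equilibrium price would be P* = 5, so the floor at 7 binds.
At P = 7: D = 426, S = 457.
Surplus = 457 − 426 = 31.

Surplus = 31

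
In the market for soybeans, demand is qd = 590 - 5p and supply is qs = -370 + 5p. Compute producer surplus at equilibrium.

Equilibrium: 590 - 5p = -370 + 5p gives p* = 96, q* = 110.
Supply starts at p = 74 (where qs = 0).
PS = ½(96 − 74)(110) = 1210.

Producer surplus = 1210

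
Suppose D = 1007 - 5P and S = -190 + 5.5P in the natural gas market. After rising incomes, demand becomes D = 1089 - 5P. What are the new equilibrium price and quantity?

P' = 2558/21, Q' = 10079/21

Original equilibrium: P* = 114, Q* = 437.
New equilibrium: 1089 - 5P = -190 + 5.5P, so 1279 = 10.5P and P' = 2558/21; Q' = 1089 − 5(2558/21) = 10079/21.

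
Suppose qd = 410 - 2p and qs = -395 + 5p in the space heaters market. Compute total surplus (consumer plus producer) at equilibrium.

Equilibrium: 410 - 2p = -395 + 5p gives p* = 115, q* = 180.
Demand choke price: p = 205; supply starts at p = 79.
CS = ½(205 − 115)(180) = 8100; PS = ½(115 − 79)(180) = 3240.

Total surplus = 11340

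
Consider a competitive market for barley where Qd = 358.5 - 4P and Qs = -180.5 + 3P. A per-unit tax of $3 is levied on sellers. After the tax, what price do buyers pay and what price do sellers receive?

Buyers pay 548/7, sellers receive 527/7

Pre-tax equilibrium: P* = 77, Q* = 50.5.
Tax on sellers shifts supply to Qs = -180.5 + 3(P − 3) = -189.5 + 3P.
358.5 - 4P = -189.5 + 3P gives buyer price Pb = 548/7; sellers receive Ps = 548/7 − 3 = 527/7.
New quantity: Q = 358.5 − 4(548/7) = 635/14.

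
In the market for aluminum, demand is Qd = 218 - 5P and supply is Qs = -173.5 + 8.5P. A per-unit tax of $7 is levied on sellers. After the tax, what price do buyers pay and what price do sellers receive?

Pre-tax equilibrium: P* = 29, Q* = 73.
Tax on sellers shifts supply to Qs = -173.5 + 8.5(P − 7) = -233 + 8.5P.
218 - 5P = -233 + 8.5P gives buyer price Pb = 902/27; sellers receive Ps = 902/27 − 7 = 713/27.
New quantity: Q = 218 − 5(902/27) = 1376/27.

Buyers pay 902/27, sellers receive 713/27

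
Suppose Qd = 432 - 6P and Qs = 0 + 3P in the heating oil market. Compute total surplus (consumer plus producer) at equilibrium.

Total surplus = 5184

Equilibrium: 432 - 6P = 0 + 3P gives P* = 48, Q* = 144.
Demand choke price: P = 72; supply starts at P = 0.
CS = ½(72 − 48)(144) = 1728; PS = ½(48 − 0)(144) = 3456.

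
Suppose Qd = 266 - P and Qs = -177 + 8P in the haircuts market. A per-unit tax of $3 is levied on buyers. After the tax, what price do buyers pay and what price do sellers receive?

Pre-tax equilibrium: P* = 443/9, Q* = 1951/9.
Tax on buyers shifts demand to Qd = 266 − 1(P + 3) = 263 - P.
263 - P = -177 + 8P gives seller price Ps = 440/9; buyers pay Pb = 440/9 + 3 = 467/9.
New quantity: Q = 266 − 1(467/9) = 1927/9.

Buyers pay 467/9, sellers receive 440/9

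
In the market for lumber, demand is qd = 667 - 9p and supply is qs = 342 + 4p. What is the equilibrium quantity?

q* = 442

Set qd = qs: 667 - 9p = 342 + 4p.
325 = 13p, so p* = 25.
q* = 667 − 9(25) = 442.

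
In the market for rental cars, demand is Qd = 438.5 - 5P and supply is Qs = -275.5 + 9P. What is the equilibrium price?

P* = 51

Set Qd = Qs: 438.5 - 5P = -275.5 + 9P.
714 = 14P, so P* = 51.
Q* = 438.5 − 5(51) = 183.5.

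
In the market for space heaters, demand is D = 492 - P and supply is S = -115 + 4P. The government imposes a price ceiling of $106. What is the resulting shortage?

Equilibrium price would be P* = 121.4, so the ceiling at 106 binds.
At P = 106: D = 492 − 1(106) = 386, S = -115 + 4(106) = 309.
Shortage = 386 − 309 = 77.

Shortage = 77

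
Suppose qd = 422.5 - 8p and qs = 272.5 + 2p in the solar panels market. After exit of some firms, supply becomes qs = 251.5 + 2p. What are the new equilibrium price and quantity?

p' = 17.1, q' = 285.7

Original equilibrium: p* = 15, q* = 302.5.
New equilibrium: 422.5 - 8p = 251.5 + 2p, so 171 = 10p and p' = 17.1; q' = 422.5 − 8(17.1) = 285.7.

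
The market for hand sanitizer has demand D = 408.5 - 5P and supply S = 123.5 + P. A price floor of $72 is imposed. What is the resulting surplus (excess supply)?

Surplus = 147

Equilibrium price would be P* = 47.5, so the floor at 72 binds.
At P = 72: D = 48.5, S = 195.5.
Surplus = 195.5 − 48.5 = 147.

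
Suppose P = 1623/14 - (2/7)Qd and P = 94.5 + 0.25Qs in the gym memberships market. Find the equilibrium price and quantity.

Set the two price expressions equal: 1623/14 - (2/7)Q = 94.5 + 0.25Q.
150/7 = (15/28)Q, so Q* = 40.
P* = 1623/14 − (2/7)(40) = 104.5.

P* = 104.5, Q* = 40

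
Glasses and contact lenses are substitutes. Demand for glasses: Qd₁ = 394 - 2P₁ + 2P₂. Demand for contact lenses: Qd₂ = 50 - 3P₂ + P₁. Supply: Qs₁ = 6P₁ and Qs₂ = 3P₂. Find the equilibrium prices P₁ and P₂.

Market 1: 394 - 2P₁ + 2P₂ = 6P₁ → 8P₁ - 2P₂ = 394.
Market 2: 6P₂ - P₁ = 50.
Eliminating P₂: 6×(1) + 2×(2) gives 46P₁ = 2464, so P₁ = 1232/23.
Back-substitute into (2): P₂ = (50 + 1×1232/23) / 6 = 397/23.

P₁ = 1232/23, P₂ = 397/23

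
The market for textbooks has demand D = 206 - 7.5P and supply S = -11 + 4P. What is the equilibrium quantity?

Set D = S: 206 - 7.5P = -11 + 4P.
217 = 11.5P, so P* = 434/23.
Q* = 206 − 7.5(434/23) = 1483/23.

Q* = 1483/23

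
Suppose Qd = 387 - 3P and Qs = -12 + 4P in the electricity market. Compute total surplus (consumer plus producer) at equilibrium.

Equilibrium: 387 - 3P = -12 + 4P gives P* = 57, Q* = 216.
Demand choke price: P = 129; supply starts at P = 3.
CS = ½(129 − 57)(216) = 7776; PS = ½(57 − 3)(216) = 5832.

Total surplus = 13608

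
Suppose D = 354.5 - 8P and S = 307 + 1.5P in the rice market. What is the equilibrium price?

Set D = S: 354.5 - 8P = 307 + 1.5P.
47.5 = 9.5P, so P* = 5.
Q* = 354.5 − 8(5) = 314.5.

P* = 5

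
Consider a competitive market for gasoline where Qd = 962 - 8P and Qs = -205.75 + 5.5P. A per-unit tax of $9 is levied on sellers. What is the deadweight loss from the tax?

Pre-tax equilibrium: P* = 86.5, Q* = 270.
Tax on sellers shifts supply to Qs = -205.75 + 5.5(P − 9) = -255.25 + 5.5P.
962 - 8P = -255.25 + 5.5P gives buyer price Pb = 541/6; sellers receive Ps = 541/6 − 9 = 487/6.
New quantity: Q = 962 − 8(541/6) = 722/3.
DWL = ½ × 9 × (270 − 722/3) = 132.

Deadweight loss = 132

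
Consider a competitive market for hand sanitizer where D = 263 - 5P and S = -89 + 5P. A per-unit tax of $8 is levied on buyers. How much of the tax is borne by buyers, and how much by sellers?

Buyers bear $4, sellers bear $4

Pre-tax equilibrium: P* = 35.2, Q* = 87.
Tax on buyers shifts demand to D = 263 − 5(P + 8) = 223 - 5P.
223 - 5P = -89 + 5P gives seller price Ps = 31.2; buyers pay Pb = 31.2 + 8 = 39.2.
New quantity: Q = 263 − 5(39.2) = 67.
Buyer burden = 39.2 − 35.2 = 4; seller burden = 35.2 − 31.2 = 4.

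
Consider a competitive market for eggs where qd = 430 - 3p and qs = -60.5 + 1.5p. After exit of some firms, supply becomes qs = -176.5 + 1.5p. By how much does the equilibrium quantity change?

Δq = -232/3

Original equilibrium: p* = 109, q* = 103.
New equilibrium: 430 - 3p = -176.5 + 1.5p, so 606.5 = 4.5p and p' = 1213/9; q' = 430 − 3(1213/9) = 77/3.
Change in quantity: 77/3 − 103 = -232/3.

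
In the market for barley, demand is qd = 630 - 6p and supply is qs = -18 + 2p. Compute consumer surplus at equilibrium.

Consumer surplus = 1728

Equilibrium: 630 - 6p = -18 + 2p gives p* = 81, q* = 144.
Demand choke price (qd = 0): p = 105.
CS = ½(105 − 81)(144) = 1728.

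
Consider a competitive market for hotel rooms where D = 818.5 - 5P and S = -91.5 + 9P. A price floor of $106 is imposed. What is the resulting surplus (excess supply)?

Equilibrium price would be P* = 65, so the floor at 106 binds.
At P = 106: D = 288.5, S = 862.5.
Surplus = 862.5 − 288.5 = 574.

Surplus = 574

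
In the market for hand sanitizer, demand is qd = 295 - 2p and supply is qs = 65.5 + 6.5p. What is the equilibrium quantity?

Set qd = qs: 295 - 2p = 65.5 + 6.5p.
229.5 = 8.5p, so p* = 27.
q* = 295 − 2(27) = 241.

q* = 241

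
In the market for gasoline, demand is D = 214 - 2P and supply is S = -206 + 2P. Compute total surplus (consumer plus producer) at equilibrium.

Equilibrium: 214 - 2P = -206 + 2P gives P* = 105, Q* = 4.
Demand choke price: P = 107; supply starts at P = 103.
CS = ½(107 − 105)(4) = 4; PS = ½(105 − 103)(4) = 4.

Total surplus = 8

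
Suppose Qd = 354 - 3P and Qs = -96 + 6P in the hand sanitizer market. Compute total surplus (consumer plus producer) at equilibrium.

Total surplus = 10404

Equilibrium: 354 - 3P = -96 + 6P gives P* = 50, Q* = 204.
Demand choke price: P = 118; supply starts at P = 16.
CS = ½(118 − 50)(204) = 6936; PS = ½(50 − 16)(204) = 3468.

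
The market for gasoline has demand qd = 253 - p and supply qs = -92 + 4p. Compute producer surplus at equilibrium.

Equilibrium: 253 - p = -92 + 4p gives p* = 69, q* = 184.
Supply starts at p = 23 (where qs = 0).
PS = ½(69 − 23)(184) = 4232.

Producer surplus = 4232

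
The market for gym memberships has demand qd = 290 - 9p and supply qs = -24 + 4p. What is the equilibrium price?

Set qd = qs: 290 - 9p = -24 + 4p.
314 = 13p, so p* = 314/13.
q* = 290 − 9(314/13) = 944/13.

p* = 314/13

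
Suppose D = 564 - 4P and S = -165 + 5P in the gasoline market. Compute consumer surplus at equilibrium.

Equilibrium: 564 - 4P = -165 + 5P gives P* = 81, Q* = 240.
Demand choke price (D = 0): P = 141.
CS = ½(141 − 81)(240) = 7200.

Consumer surplus = 7200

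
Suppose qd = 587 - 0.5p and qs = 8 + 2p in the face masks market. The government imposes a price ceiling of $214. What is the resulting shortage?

Shortage = 44

Equilibrium price would be p* = 231.6, so the ceiling at 214 binds.
At p = 214: qd = 587 − 0.5(214) = 480, qs = 8 + 2(214) = 436.
Shortage = 480 − 436 = 44.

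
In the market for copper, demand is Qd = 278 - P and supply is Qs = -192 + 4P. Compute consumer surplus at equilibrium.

Consumer surplus = 16928

Equilibrium: 278 - P = -192 + 4P gives P* = 94, Q* = 184.
Demand choke price (Qd = 0): P = 278.
CS = ½(278 − 94)(184) = 16928.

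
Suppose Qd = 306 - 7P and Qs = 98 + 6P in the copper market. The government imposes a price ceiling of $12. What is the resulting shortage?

Shortage = 52

Equilibrium price would be P* = 16, so the ceiling at 12 binds.
At P = 12: Qd = 306 − 7(12) = 222, Qs = 98 + 6(12) = 170.
Shortage = 222 − 170 = 52.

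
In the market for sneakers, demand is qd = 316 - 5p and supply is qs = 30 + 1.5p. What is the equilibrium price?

p* = 44

Set qd = qs: 316 - 5p = 30 + 1.5p.
286 = 6.5p, so p* = 44.
q* = 316 − 5(44) = 96.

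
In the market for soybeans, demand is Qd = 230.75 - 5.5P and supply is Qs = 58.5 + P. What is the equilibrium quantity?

Q* = 85

Set Qd = Qs: 230.75 - 5.5P = 58.5 + P.
172.25 = 6.5P, so P* = 26.5.
Q* = 230.75 − 5.5(26.5) = 85.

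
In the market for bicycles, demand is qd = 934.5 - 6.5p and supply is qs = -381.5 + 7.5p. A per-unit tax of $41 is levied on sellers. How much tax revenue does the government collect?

Tax revenue = 414961/56

Pre-tax equilibrium: p* = 94, q* = 323.5.
Tax on sellers shifts supply to qs = -381.5 + 7.5(p − 41) = -689 + 7.5p.
934.5 - 6.5p = -689 + 7.5p gives buyer price pb = 3247/28; sellers receive ps = 3247/28 − 41 = 2099/28.
New quantity: q = 934.5 − 6.5(3247/28) = 10121/56.
Revenue = 41 × 10121/56 = 414961/56.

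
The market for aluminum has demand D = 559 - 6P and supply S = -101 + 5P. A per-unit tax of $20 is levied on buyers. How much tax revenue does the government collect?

Tax revenue = 31780/11

Pre-tax equilibrium: P* = 60, Q* = 199.
Tax on buyers shifts demand to D = 559 − 6(P + 20) = 439 - 6P.
439 - 6P = -101 + 5P gives seller price Ps = 540/11; buyers pay Pb = 540/11 + 20 = 760/11.
New quantity: Q = 559 − 6(760/11) = 1589/11.
Revenue = 20 × 1589/11 = 31780/11.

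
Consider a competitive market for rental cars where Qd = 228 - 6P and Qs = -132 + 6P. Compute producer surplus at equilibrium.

Producer surplus = 192

Equilibrium: 228 - 6P = -132 + 6P gives P* = 30, Q* = 48.
Supply starts at P = 22 (where Qs = 0).
PS = ½(30 − 22)(48) = 192.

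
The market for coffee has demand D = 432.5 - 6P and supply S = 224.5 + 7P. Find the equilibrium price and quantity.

Set D = S: 432.5 - 6P = 224.5 + 7P.
208 = 13P, so P* = 16.
Q* = 432.5 − 6(16) = 336.5.

P* = 16, Q* = 336.5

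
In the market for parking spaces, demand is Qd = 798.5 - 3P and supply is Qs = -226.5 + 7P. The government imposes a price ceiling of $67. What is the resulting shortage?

Shortage = 355

Equilibrium price would be P* = 102.5, so the ceiling at 67 binds.
At P = 67: Qd = 798.5 − 3(67) = 597.5, Qs = -226.5 + 7(67) = 242.5.
Shortage = 597.5 − 242.5 = 355.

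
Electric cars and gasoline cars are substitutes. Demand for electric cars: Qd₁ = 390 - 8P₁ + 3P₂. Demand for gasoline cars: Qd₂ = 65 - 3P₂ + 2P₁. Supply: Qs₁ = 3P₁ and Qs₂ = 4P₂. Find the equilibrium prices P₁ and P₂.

P₁ = 2925/71, P₂ = 1495/71

Market 1: 390 - 8P₁ + 3P₂ = 3P₁ → 11P₁ - 3P₂ = 390.
Market 2: 7P₂ - 2P₁ = 65.
Eliminating P₂: 7×(1) + 3×(2) gives 71P₁ = 2925, so P₁ = 2925/71.
Back-substitute into (2): P₂ = (65 + 2×2925/71) / 7 = 1495/71.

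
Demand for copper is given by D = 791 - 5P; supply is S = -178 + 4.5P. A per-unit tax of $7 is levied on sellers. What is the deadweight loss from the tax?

Pre-tax equilibrium: P* = 102, Q* = 281.
Tax on sellers shifts supply to S = -178 + 4.5(P − 7) = -209.5 + 4.5P.
791 - 5P = -209.5 + 4.5P gives buyer price Pb = 2001/19; sellers receive Ps = 2001/19 − 7 = 1868/19.
New quantity: Q = 791 − 5(2001/19) = 5024/19.
DWL = ½ × 7 × (281 − 5024/19) = 2205/38.

Deadweight loss = 2205/38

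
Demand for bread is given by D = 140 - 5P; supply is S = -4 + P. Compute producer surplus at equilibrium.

Producer surplus = 200

Equilibrium: 140 - 5P = -4 + P gives P* = 24, Q* = 20.
Supply starts at P = 4 (where S = 0).
PS = ½(24 − 4)(20) = 200.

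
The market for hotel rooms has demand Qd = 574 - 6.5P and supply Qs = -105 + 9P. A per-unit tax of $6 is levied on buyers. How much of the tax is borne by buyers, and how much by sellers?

Pre-tax equilibrium: P* = 1358/31, Q* = 8967/31.
Tax on buyers shifts demand to Qd = 574 − 6.5(P + 6) = 535 - 6.5P.
535 - 6.5P = -105 + 9P gives seller price Ps = 1280/31; buyers pay Pb = 1280/31 + 6 = 1466/31.
New quantity: Q = 574 − 6.5(1466/31) = 8265/31.
Buyer burden = 1466/31 − 1358/31 = 108/31; seller burden = 1358/31 − 1280/31 = 78/31.

Buyers bear 108/31, sellers bear 78/31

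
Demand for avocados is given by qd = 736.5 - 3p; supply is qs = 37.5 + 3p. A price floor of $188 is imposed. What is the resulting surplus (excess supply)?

Equilibrium price would be p* = 116.5, so the floor at 188 binds.
At p = 188: qd = 172.5, qs = 601.5.
Surplus = 601.5 − 172.5 = 429.

Surplus = 429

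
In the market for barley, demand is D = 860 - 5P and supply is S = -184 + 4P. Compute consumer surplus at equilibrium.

Consumer surplus = 7840

Equilibrium: 860 - 5P = -184 + 4P gives P* = 116, Q* = 280.
Demand choke price (D = 0): P = 172.
CS = ½(172 − 116)(280) = 7840.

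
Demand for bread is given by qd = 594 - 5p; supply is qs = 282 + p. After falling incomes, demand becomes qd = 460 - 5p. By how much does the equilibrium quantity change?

Original equilibrium: p* = 52, q* = 334.
New equilibrium: 460 - 5p = 282 + p, so 178 = 6p and p' = 89/3; q' = 460 − 5(89/3) = 935/3.
Change in quantity: 935/3 − 334 = -67/3.

Δq = -67/3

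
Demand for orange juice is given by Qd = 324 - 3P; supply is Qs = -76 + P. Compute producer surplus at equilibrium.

Equilibrium: 324 - 3P = -76 + P gives P* = 100, Q* = 24.
Supply starts at P = 76 (where Qs = 0).
PS = ½(100 − 76)(24) = 288.

Producer surplus = 288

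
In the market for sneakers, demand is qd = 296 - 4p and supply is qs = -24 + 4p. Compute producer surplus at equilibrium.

Equilibrium: 296 - 4p = -24 + 4p gives p* = 40, q* = 136.
Supply starts at p = 6 (where qs = 0).
PS = ½(40 − 6)(136) = 2312.

Producer surplus = 2312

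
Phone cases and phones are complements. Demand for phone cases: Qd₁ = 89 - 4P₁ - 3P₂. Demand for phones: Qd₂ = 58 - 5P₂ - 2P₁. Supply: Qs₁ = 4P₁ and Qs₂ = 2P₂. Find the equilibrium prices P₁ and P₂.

P₁ = 8.98, P₂ = 5.72

Market 1: 89 - 4P₁ - 3P₂ = 4P₁ → 8P₁ + 3P₂ = 89.
Market 2: 7P₂ + 2P₁ = 58.
Eliminating P₂: 7×(1) − 3×(2) gives 50P₁ = 449, so P₁ = 8.98.
Back-substitute into (2): P₂ = (58 − 2×8.98) / 7 = 5.72.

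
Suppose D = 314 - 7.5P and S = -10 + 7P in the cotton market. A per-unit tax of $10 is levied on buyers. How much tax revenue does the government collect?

Tax revenue = 31960/29

Pre-tax equilibrium: P* = 648/29, Q* = 4246/29.
Tax on buyers shifts demand to D = 314 − 7.5(P + 10) = 239 - 7.5P.
239 - 7.5P = -10 + 7P gives seller price Ps = 498/29; buyers pay Pb = 498/29 + 10 = 788/29.
New quantity: Q = 314 − 7.5(788/29) = 3196/29.
Revenue = 10 × 3196/29 = 31960/29.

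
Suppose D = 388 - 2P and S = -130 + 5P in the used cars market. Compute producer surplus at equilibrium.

Producer surplus = 5760

Equilibrium: 388 - 2P = -130 + 5P gives P* = 74, Q* = 240.
Supply starts at P = 26 (where S = 0).
PS = ½(74 − 26)(240) = 5760.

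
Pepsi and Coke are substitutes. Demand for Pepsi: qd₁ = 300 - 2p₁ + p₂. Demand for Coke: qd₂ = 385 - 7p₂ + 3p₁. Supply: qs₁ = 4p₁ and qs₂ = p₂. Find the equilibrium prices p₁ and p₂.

Market 1: 300 - 2p₁ + p₂ = 4p₁ → 6p₁ - p₂ = 300.
Market 2: 8p₂ - 3p₁ = 385.
Eliminating p₂: 8×(1) + 1×(2) gives 45p₁ = 2785, so p₁ = 557/9.
Back-substitute into (2): p₂ = (385 + 3×557/9) / 8 = 214/3.

p₁ = 557/9, p₂ = 214/3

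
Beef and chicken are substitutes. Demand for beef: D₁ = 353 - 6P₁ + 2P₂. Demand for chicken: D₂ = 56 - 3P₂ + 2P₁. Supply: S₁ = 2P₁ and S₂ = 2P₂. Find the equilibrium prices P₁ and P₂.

P₁ = 1877/36, P₂ = 577/18

Market 1: 353 - 6P₁ + 2P₂ = 2P₁ → 8P₁ - 2P₂ = 353.
Market 2: 5P₂ - 2P₁ = 56.
Eliminating P₂: 5×(1) + 2×(2) gives 36P₁ = 1877, so P₁ = 1877/36.
Back-substitute into (2): P₂ = (56 + 2×1877/36) / 5 = 577/18.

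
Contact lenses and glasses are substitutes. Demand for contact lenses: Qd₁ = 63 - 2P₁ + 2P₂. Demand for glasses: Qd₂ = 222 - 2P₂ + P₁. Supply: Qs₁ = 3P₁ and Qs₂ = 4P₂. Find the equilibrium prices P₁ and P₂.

Market 1: 63 - 2P₁ + 2P₂ = 3P₁ → 5P₁ - 2P₂ = 63.
Market 2: 6P₂ - P₁ = 222.
Eliminating P₂: 6×(1) + 2×(2) gives 28P₁ = 822, so P₁ = 411/14.
Back-substitute into (2): P₂ = (222 + 1×411/14) / 6 = 1173/28.

P₁ = 411/14, P₂ = 1173/28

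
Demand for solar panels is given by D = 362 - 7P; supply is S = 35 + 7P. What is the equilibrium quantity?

Q* = 198.5

Set D = S: 362 - 7P = 35 + 7P.
327 = 14P, so P* = 327/14.
Q* = 362 − 7(327/14) = 198.5.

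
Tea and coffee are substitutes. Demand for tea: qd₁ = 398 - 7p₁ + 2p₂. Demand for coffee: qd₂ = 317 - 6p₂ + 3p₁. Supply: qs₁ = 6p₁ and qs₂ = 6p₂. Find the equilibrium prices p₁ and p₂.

p₁ = 541/15, p₂ = 1063/30

Market 1: 398 - 7p₁ + 2p₂ = 6p₁ → 13p₁ - 2p₂ = 398.
Market 2: 12p₂ - 3p₁ = 317.
Eliminating p₂: 12×(1) + 2×(2) gives 150p₁ = 5410, so p₁ = 541/15.
Back-substitute into (2): p₂ = (317 + 3×541/15) / 12 = 1063/30.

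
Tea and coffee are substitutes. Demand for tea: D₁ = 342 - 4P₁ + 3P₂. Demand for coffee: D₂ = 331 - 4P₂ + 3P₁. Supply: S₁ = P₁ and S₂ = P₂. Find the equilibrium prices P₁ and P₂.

P₁ = 168.9375, P₂ = 167.5625

Market 1: 342 - 4P₁ + 3P₂ = P₁ → 5P₁ - 3P₂ = 342.
Market 2: 5P₂ - 3P₁ = 331.
Eliminating P₂: 5×(1) + 3×(2) gives 16P₁ = 2703, so P₁ = 168.9375.
Back-substitute into (2): P₂ = (331 + 3×168.9375) / 5 = 167.5625.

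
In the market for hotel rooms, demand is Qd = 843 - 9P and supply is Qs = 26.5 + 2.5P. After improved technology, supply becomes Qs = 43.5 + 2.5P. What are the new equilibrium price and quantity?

P' = 1599/23, Q' = 4998/23

Original equilibrium: P* = 71, Q* = 204.
New equilibrium: 843 - 9P = 43.5 + 2.5P, so 799.5 = 11.5P and P' = 1599/23; Q' = 843 − 9(1599/23) = 4998/23.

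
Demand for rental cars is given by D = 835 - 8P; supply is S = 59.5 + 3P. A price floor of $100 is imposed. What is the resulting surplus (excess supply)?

Surplus = 324.5

Equilibrium price would be P* = 70.5, so the floor at 100 binds.
At P = 100: D = 35, S = 359.5.
Surplus = 359.5 − 35 = 324.5.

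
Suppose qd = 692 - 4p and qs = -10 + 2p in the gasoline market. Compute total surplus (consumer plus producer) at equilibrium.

Equilibrium: 692 - 4p = -10 + 2p gives p* = 117, q* = 224.
Demand choke price: p = 173; supply starts at p = 5.
CS = ½(173 − 117)(224) = 6272; PS = ½(117 − 5)(224) = 12544.

Total surplus = 18816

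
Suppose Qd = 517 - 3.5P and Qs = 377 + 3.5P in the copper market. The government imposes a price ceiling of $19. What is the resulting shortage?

Equilibrium price would be P* = 20, so the ceiling at 19 binds.
At P = 19: Qd = 517 − 3.5(19) = 450.5, Qs = 377 + 3.5(19) = 443.5.
Shortage = 450.5 − 443.5 = 7.

Shortage = 7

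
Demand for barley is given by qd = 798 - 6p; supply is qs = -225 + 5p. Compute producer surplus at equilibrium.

Producer surplus = 5760

Equilibrium: 798 - 6p = -225 + 5p gives p* = 93, q* = 240.
Supply starts at p = 45 (where qs = 0).
PS = ½(93 − 45)(240) = 5760.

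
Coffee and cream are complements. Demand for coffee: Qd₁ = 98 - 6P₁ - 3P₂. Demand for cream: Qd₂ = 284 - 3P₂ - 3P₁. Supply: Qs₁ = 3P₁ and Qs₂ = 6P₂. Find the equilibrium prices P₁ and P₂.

P₁ = 5/12, P₂ = 377/12

Market 1: 98 - 6P₁ - 3P₂ = 3P₁ → 9P₁ + 3P₂ = 98.
Market 2: 9P₂ + 3P₁ = 284.
Eliminating P₂: 9×(1) − 3×(2) gives 72P₁ = 30, so P₁ = 5/12.
Back-substitute into (2): P₂ = (284 − 3×5/12) / 9 = 377/12.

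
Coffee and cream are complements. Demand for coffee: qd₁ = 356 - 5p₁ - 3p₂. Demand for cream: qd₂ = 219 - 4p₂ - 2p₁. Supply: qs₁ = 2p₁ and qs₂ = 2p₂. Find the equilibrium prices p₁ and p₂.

Market 1: 356 - 5p₁ - 3p₂ = 2p₁ → 7p₁ + 3p₂ = 356.
Market 2: 6p₂ + 2p₁ = 219.
Eliminating p₂: 6×(1) − 3×(2) gives 36p₁ = 1479, so p₁ = 493/12.
Back-substitute into (2): p₂ = (219 − 2×493/12) / 6 = 821/36.

p₁ = 493/12, p₂ = 821/36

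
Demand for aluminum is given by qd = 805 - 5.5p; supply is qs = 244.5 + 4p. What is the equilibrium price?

Set qd = qs: 805 - 5.5p = 244.5 + 4p.
560.5 = 9.5p, so p* = 59.
q* = 805 − 5.5(59) = 480.5.

p* = 59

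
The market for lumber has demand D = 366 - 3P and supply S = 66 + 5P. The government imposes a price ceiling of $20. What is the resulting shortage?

Shortage = 140

Equilibrium price would be P* = 37.5, so the ceiling at 20 binds.
At P = 20: D = 366 − 3(20) = 306, S = 66 + 5(20) = 166.
Shortage = 306 − 166 = 140.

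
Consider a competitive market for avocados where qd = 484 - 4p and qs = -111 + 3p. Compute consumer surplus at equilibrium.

Consumer surplus = 2592

Equilibrium: 484 - 4p = -111 + 3p gives p* = 85, q* = 144.
Demand choke price (qd = 0): p = 121.
CS = ½(121 − 85)(144) = 2592.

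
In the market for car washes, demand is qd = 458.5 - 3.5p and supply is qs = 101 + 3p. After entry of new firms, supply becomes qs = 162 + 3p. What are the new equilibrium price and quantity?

p' = 593/13, q' = 3885/13

Original equilibrium: p* = 55, q* = 266.
New equilibrium: 458.5 - 3.5p = 162 + 3p, so 296.5 = 6.5p and p' = 593/13; q' = 458.5 − 3.5(593/13) = 3885/13.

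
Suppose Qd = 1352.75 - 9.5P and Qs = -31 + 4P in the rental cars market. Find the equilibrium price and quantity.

Set Qd = Qs: 1352.75 - 9.5P = -31 + 4P.
1383.75 = 13.5P, so P* = 102.5.
Q* = 1352.75 − 9.5(102.5) = 379.

P* = 102.5, Q* = 379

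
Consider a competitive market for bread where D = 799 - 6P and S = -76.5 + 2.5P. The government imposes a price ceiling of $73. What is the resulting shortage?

Equilibrium price would be P* = 103, so the ceiling at 73 binds.
At P = 73: D = 799 − 6(73) = 361, S = -76.5 + 2.5(73) = 106.
Shortage = 361 − 106 = 255.

Shortage = 255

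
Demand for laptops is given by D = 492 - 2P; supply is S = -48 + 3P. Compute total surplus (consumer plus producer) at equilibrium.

Equilibrium: 492 - 2P = -48 + 3P gives P* = 108, Q* = 276.
Demand choke price: P = 246; supply starts at P = 16.
CS = ½(246 − 108)(276) = 19044; PS = ½(108 − 16)(276) = 12696.

Total surplus = 31740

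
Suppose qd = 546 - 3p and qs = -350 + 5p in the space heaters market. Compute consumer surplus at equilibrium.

Equilibrium: 546 - 3p = -350 + 5p gives p* = 112, q* = 210.
Demand choke price (qd = 0): p = 182.
CS = ½(182 − 112)(210) = 7350.

Consumer surplus = 7350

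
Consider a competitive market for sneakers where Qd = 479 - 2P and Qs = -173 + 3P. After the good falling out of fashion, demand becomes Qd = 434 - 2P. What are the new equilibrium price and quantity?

P' = 121.4, Q' = 191.2

Original equilibrium: P* = 130.4, Q* = 218.2.
New equilibrium: 434 - 2P = -173 + 3P, so 607 = 5P and P' = 121.4; Q' = 434 − 2(121.4) = 191.2.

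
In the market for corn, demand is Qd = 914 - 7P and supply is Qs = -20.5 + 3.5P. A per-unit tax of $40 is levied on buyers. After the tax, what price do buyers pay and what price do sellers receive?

Pre-tax equilibrium: P* = 89, Q* = 291.
Tax on buyers shifts demand to Qd = 914 − 7(P + 40) = 634 - 7P.
634 - 7P = -20.5 + 3.5P gives seller price Ps = 187/3; buyers pay Pb = 187/3 + 40 = 307/3.
New quantity: Q = 914 − 7(307/3) = 593/3.

Buyers pay 307/3, sellers receive 187/3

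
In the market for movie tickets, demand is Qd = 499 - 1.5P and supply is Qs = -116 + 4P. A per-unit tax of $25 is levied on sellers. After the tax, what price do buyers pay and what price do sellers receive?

Pre-tax equilibrium: P* = 1230/11, Q* = 3644/11.
Tax on sellers shifts supply to Qs = -116 + 4(P − 25) = -216 + 4P.
499 - 1.5P = -216 + 4P gives buyer price Pb = 130; sellers receive Ps = 130 − 25 = 105.
New quantity: Q = 499 − 1.5(130) = 304.

Buyers pay $130, sellers receive $105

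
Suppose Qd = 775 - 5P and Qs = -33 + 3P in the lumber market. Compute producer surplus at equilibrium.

Producer surplus = 12150

Equilibrium: 775 - 5P = -33 + 3P gives P* = 101, Q* = 270.
Supply starts at P = 11 (where Qs = 0).
PS = ½(101 − 11)(270) = 12150.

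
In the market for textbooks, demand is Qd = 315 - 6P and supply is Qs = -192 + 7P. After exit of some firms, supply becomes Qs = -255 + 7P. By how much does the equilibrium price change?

Original equilibrium: P* = 39, Q* = 81.
New equilibrium: 315 - 6P = -255 + 7P, so 570 = 13P and P' = 570/13; Q' = 315 − 6(570/13) = 675/13.
Change in price: 570/13 − 39 = 63/13.

ΔP = 63/13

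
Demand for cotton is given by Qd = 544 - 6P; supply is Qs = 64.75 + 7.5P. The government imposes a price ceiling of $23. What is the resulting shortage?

Shortage = 168.75

Equilibrium price would be P* = 35.5, so the ceiling at 23 binds.
At P = 23: Qd = 544 − 6(23) = 406, Qs = 64.75 + 7.5(23) = 237.25.
Shortage = 406 − 237.25 = 168.75.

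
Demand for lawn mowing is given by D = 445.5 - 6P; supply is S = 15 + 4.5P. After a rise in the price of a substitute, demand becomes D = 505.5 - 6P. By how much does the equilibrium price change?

ΔP = 40/7

Original equilibrium: P* = 41, Q* = 199.5.
New equilibrium: 505.5 - 6P = 15 + 4.5P, so 490.5 = 10.5P and P' = 327/7; Q' = 505.5 − 6(327/7) = 3153/14.
Change in price: 327/7 − 41 = 40/7.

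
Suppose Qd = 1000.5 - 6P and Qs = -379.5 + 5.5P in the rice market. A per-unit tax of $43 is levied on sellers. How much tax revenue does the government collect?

Pre-tax equilibrium: P* = 120, Q* = 280.5.
Tax on sellers shifts supply to Qs = -379.5 + 5.5(P − 43) = -616 + 5.5P.
1000.5 - 6P = -616 + 5.5P gives buyer price Pb = 3233/23; sellers receive Ps = 3233/23 − 43 = 2244/23.
New quantity: Q = 1000.5 − 6(3233/23) = 7227/46.
Revenue = 43 × 7227/46 = 310761/46.

Tax revenue = 310761/46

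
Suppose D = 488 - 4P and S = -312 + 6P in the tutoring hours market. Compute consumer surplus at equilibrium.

Consumer surplus = 3528

Equilibrium: 488 - 4P = -312 + 6P gives P* = 80, Q* = 168.
Demand choke price (D = 0): P = 122.
CS = ½(122 − 80)(168) = 3528.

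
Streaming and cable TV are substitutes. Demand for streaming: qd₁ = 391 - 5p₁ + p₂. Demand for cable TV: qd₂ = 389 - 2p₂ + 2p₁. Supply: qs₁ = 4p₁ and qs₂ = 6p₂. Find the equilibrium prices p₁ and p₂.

Market 1: 391 - 5p₁ + p₂ = 4p₁ → 9p₁ - p₂ = 391.
Market 2: 8p₂ - 2p₁ = 389.
Eliminating p₂: 8×(1) + 1×(2) gives 70p₁ = 3517, so p₁ = 3517/70.
Back-substitute into (2): p₂ = (389 + 2×3517/70) / 8 = 4283/70.

p₁ = 3517/70, p₂ = 4283/70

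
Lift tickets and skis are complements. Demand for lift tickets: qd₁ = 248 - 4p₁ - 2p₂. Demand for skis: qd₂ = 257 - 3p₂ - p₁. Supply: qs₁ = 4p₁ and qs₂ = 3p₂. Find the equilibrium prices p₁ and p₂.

p₁ = 487/23, p₂ = 904/23

Market 1: 248 - 4p₁ - 2p₂ = 4p₁ → 8p₁ + 2p₂ = 248.
Market 2: 6p₂ + p₁ = 257.
Eliminating p₂: 6×(1) − 2×(2) gives 46p₁ = 974, so p₁ = 487/23.
Back-substitute into (2): p₂ = (257 − 1×487/23) / 6 = 904/23.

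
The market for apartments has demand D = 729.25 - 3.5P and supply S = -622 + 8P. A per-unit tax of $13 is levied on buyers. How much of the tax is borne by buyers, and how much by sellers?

Pre-tax equilibrium: P* = 117.5, Q* = 318.
Tax on buyers shifts demand to D = 729.25 − 3.5(P + 13) = 683.75 - 3.5P.
683.75 - 3.5P = -622 + 8P gives seller price Ps = 5223/46; buyers pay Pb = 5223/46 + 13 = 5821/46.
New quantity: Q = 729.25 − 3.5(5821/46) = 6586/23.
Buyer burden = 5821/46 − 117.5 = 208/23; seller burden = 117.5 − 5223/46 = 91/23.

Buyers bear 208/23, sellers bear 91/23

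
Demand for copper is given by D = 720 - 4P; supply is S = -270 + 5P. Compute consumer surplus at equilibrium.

Consumer surplus = 9800

Equilibrium: 720 - 4P = -270 + 5P gives P* = 110, Q* = 280.
Demand choke price (D = 0): P = 180.
CS = ½(180 − 110)(280) = 9800.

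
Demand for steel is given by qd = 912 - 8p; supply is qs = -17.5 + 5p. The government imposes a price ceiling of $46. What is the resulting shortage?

Shortage = 331.5

Equilibrium price would be p* = 71.5, so the ceiling at 46 binds.
At p = 46: qd = 912 − 8(46) = 544, qs = -17.5 + 5(46) = 212.5.
Shortage = 544 − 212.5 = 331.5.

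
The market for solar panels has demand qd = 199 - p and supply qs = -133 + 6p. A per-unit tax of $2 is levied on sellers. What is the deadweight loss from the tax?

Pre-tax equilibrium: p* = 332/7, q* = 1061/7.
Tax on sellers shifts supply to qs = -133 + 6(p − 2) = -145 + 6p.
199 - p = -145 + 6p gives buyer price pb = 344/7; sellers receive ps = 344/7 − 2 = 330/7.
New quantity: q = 199 − 1(344/7) = 1049/7.
DWL = ½ × 2 × (1061/7 − 1049/7) = 12/7.

Deadweight loss = 12/7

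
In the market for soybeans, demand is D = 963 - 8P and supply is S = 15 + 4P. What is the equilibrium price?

P* = 79

Set D = S: 963 - 8P = 15 + 4P.
948 = 12P, so P* = 79.
Q* = 963 − 8(79) = 331.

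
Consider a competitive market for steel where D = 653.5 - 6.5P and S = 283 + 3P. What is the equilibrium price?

P* = 39

Set D = S: 653.5 - 6.5P = 283 + 3P.
370.5 = 9.5P, so P* = 39.
Q* = 653.5 − 6.5(39) = 400.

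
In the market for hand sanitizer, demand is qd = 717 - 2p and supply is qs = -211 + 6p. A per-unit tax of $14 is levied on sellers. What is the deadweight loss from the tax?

Deadweight loss = 147

Pre-tax equilibrium: p* = 116, q* = 485.
Tax on sellers shifts supply to qs = -211 + 6(p − 14) = -295 + 6p.
717 - 2p = -295 + 6p gives buyer price pb = 126.5; sellers receive ps = 126.5 − 14 = 112.5.
New quantity: q = 717 − 2(126.5) = 464.
DWL = ½ × 14 × (485 − 464) = 147.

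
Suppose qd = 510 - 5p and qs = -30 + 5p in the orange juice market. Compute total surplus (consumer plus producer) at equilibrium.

Total surplus = 11520

Equilibrium: 510 - 5p = -30 + 5p gives p* = 54, q* = 240.
Demand choke price: p = 102; supply starts at p = 6.
CS = ½(102 − 54)(240) = 5760; PS = ½(54 − 6)(240) = 5760.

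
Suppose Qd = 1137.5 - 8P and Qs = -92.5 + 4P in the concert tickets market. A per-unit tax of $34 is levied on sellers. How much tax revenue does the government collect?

Tax revenue = 23137/3

Pre-tax equilibrium: P* = 102.5, Q* = 317.5.
Tax on sellers shifts supply to Qs = -92.5 + 4(P − 34) = -228.5 + 4P.
1137.5 - 8P = -228.5 + 4P gives buyer price Pb = 683/6; sellers receive Ps = 683/6 − 34 = 479/6.
New quantity: Q = 1137.5 − 8(683/6) = 1361/6.
Revenue = 34 × 1361/6 = 23137/3.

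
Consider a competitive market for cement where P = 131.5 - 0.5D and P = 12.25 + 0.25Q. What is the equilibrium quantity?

Q* = 159

Set the two price expressions equal: 131.5 - 0.5Q = 12.25 + 0.25Q.
119.25 = 0.75Q, so Q* = 159.
P* = 131.5 − (0.5)(159) = 52.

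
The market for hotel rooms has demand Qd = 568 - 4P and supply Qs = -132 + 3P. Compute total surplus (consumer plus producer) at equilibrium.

Equilibrium: 568 - 4P = -132 + 3P gives P* = 100, Q* = 168.
Demand choke price: P = 142; supply starts at P = 44.
CS = ½(142 − 100)(168) = 3528; PS = ½(100 − 44)(168) = 4704.

Total surplus = 8232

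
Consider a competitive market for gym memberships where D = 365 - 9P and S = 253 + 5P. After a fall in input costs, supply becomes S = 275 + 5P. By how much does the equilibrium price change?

Original equilibrium: P* = 8, Q* = 293.
New equilibrium: 365 - 9P = 275 + 5P, so 90 = 14P and P' = 45/7; Q' = 365 − 9(45/7) = 2150/7.
Change in price: 45/7 − 8 = -11/7.

ΔP = -11/7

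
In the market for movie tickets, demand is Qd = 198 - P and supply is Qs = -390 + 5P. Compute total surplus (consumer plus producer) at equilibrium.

Total surplus = 6000

Equilibrium: 198 - P = -390 + 5P gives P* = 98, Q* = 100.
Demand choke price: P = 198; supply starts at P = 78.
CS = ½(198 − 98)(100) = 5000; PS = ½(98 − 78)(100) = 1000.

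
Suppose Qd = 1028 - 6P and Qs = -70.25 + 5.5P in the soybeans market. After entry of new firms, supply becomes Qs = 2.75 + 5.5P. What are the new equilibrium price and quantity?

Original equilibrium: P* = 95.5, Q* = 455.
New equilibrium: 1028 - 6P = 2.75 + 5.5P, so 1025.25 = 11.5P and P' = 4101/46; Q' = 1028 − 6(4101/46) = 11341/23.

P' = 4101/46, Q' = 11341/23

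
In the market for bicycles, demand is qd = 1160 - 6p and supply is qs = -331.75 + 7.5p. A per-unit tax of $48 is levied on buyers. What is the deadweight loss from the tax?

Pre-tax equilibrium: p* = 110.5, q* = 497.
Tax on buyers shifts demand to qd = 1160 − 6(p + 48) = 872 - 6p.
872 - 6p = -331.75 + 7.5p gives seller price ps = 535/6; buyers pay pb = 535/6 + 48 = 823/6.
New quantity: q = 1160 − 6(823/6) = 337.
DWL = ½ × 48 × (497 − 337) = 3840.

Deadweight loss = 3840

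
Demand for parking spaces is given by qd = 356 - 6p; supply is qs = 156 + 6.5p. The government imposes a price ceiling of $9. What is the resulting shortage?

Equilibrium price would be p* = 16, so the ceiling at 9 binds.
At p = 9: qd = 356 − 6(9) = 302, qs = 156 + 6.5(9) = 214.5.
Shortage = 302 − 214.5 = 87.5.

Shortage = 87.5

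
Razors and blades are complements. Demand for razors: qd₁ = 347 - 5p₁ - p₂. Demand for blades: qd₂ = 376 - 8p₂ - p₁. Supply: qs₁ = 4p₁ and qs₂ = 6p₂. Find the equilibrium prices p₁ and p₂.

Market 1: 347 - 5p₁ - p₂ = 4p₁ → 9p₁ + p₂ = 347.
Market 2: 14p₂ + p₁ = 376.
Eliminating p₂: 14×(1) − 1×(2) gives 125p₁ = 4482, so p₁ = 35.856.
Back-substitute into (2): p₂ = (376 − 1×35.856) / 14 = 24.296.

p₁ = 35.856, p₂ = 24.296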